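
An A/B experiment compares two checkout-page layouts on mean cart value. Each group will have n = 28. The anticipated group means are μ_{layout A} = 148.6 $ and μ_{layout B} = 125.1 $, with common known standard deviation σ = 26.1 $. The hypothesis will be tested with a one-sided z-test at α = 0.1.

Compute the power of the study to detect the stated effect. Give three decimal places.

Standardized effect: d = |μ_{layout A} − μ_{layout B}| / σ = |148.6 − 125.1| / 26.1 = 0.9004
Noncentrality parameter: δ = d·√(n/2) = 0.9004 × √(28/2) = 3.3689
One-sided α = 0.1 → critical value z_{0.1} = 1.282.
Power = Φ(δ − 1.282) = Φ(2.087) = 0.9816.

Power ≈ 0.982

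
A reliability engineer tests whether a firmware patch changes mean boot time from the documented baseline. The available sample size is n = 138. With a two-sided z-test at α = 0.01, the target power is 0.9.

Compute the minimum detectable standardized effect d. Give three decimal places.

Need Φ(δ − 2.576) = 0.9, so δ = 2.576 + 1.282 = 3.857.
(Lower-tail contribution to power is negligible for δ > 0.)
δ = d·√n ⇒ d = δ/√n = 3.857/√138 = 0.3284.

d ≈ 0.328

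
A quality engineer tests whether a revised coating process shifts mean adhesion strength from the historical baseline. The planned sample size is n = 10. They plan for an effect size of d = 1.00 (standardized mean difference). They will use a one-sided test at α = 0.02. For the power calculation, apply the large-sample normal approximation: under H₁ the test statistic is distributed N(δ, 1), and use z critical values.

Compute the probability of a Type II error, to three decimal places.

Noncentrality parameter: δ = d·√n = 1.00 × √10 = 3.1623
Critical value for a one-sided test at α = 0.02: z_α = 2.054.
Power = P(Z > 2.054 − δ) = Φ(1.109) = 0.8662.
Type II error: β = 1 − power = 1 − 0.8662 = 0.1338.

β ≈ 0.134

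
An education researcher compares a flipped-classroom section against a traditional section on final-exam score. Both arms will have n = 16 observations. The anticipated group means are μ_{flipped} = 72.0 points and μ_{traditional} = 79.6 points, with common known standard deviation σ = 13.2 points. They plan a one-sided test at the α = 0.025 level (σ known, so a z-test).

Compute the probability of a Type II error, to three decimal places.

Standardized effect: d = |μ_{flipped} − μ_{traditional}| / σ = |72.0 − 79.6| / 13.2 = 0.5758
Noncentrality parameter: δ = d·√(n/2) = 0.5758 × √(16/2) = 1.6285
One-sided α = 0.025 → critical value z_{0.025} = 1.960.
Power = P(Z > 1.960 − δ) = Φ(-0.331) = 0.3701.
Type II error: β = 1 − power = 1 − 0.3701 = 0.6299.

β ≈ 0.630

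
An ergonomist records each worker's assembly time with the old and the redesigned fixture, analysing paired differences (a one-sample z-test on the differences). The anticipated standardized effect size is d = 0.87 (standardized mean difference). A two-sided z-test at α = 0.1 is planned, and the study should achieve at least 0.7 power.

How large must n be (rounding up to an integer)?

n = 7

Set Φ(δ − 1.645) = 0.7; then δ − 1.645 = Φ⁻¹(0.7) = 0.524, giving δ = 2.169.
(For δ > 0 the lower-tail rejection region contributes negligibly to power, so the one-term inversion is standard.)
δ = d·√n ⇒ n = (δ/d)² = (2.169 / 0.87)² = 6.22.
Round up to the next whole unit.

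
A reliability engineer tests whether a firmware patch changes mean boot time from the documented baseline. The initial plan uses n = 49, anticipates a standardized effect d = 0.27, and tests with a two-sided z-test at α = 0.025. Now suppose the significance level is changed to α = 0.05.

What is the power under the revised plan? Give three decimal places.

Power ≈ 0.472

δ = d·√n = 0.27 × √49 = 1.8900 (unchanged). New critical value: z_{0.025} = 1.960.
Revised power = Φ(δ − 1.960) + Φ(−δ − 1.960) = Φ(-0.070) + Φ(-3.850) = 0.4721 + 0.0001 = 0.4722.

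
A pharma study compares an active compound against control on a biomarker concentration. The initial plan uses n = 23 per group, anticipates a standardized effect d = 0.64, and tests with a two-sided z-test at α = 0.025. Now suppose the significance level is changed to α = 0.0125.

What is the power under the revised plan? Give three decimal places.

Power ≈ 0.372

δ = d·√(n/2) = 0.64 × √(23/2) = 2.1703 (unchanged). New critical value: z_{0.0063} = 2.498.
Revised power = Φ(δ − 2.498) + Φ(−δ − 2.498) = Φ(-0.327) + Φ(-4.668) = 0.3717 + 0.0000 = 0.3717.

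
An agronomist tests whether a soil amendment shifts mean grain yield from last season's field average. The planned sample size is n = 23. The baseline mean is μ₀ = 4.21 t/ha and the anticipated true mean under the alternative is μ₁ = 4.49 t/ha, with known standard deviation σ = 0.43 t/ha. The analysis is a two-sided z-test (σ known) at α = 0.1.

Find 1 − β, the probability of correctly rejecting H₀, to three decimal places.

Power ≈ 0.930

Standardized effect: d = |μ₁ − μ₀| / σ = |4.49 − 4.21| / 0.43 = 0.6512
Noncentrality parameter: δ = d·√n = 0.6512 × √23 = 3.1229
Two-sided α = 0.1 → critical value z_{0.05} = 1.645.
Power = Φ(δ − 1.645) + Φ(−δ − 1.645) = Φ(1.478) + Φ(-4.768) = 0.9303 + 0.0000 = 0.9303.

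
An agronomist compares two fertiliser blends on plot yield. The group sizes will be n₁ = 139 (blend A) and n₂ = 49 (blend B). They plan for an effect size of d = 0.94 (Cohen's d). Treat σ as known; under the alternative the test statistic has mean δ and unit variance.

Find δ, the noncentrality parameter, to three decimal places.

δ ≈ 5.658

δ = d / √(1/n₁ + 1/n₂) = 0.94 / √(1/139 + 1/49) = 5.6579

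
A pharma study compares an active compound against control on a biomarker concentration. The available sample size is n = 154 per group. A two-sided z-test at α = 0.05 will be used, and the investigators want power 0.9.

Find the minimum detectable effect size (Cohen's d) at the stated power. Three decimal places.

d ≈ 0.369

Need Φ(δ − 1.960) = 0.9, so δ = 1.960 + 1.282 = 3.242.
(The second rejection-region term Φ(−δ − z_{α/2}) is negligible and dropped.)
δ = d·√(n/2) ⇒ d = δ/√(n/2) = 3.242/√(154/2) = 0.3694.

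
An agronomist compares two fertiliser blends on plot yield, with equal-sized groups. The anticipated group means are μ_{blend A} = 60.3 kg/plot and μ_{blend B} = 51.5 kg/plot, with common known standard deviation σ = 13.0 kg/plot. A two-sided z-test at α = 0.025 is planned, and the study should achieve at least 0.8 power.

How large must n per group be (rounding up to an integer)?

Standardized effect: d = |μ_{blend A} − μ_{blend B}| / σ = |60.3 − 51.5| / 13.0 = 0.6769
For power 0.8 need Φ(δ − z_{0.0125}) = 0.8, so δ = z_{0.0125} + z_{0.20} = 2.241 + 0.842 = 3.083.
(Ignoring the negligible lower-tail rejection probability gives the usual closed-form inversion.)
δ = d·√(n/2) ⇒ n = 2(δ/d)² = 2 × (3.083 / 0.6769)² = 41.49.
Round up to the next whole unit.

n = 42 per group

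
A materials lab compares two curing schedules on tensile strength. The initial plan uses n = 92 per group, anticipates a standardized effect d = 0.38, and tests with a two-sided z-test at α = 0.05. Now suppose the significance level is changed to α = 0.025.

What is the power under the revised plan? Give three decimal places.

δ = d·√(n/2) = 0.38 × √(92/2) = 2.5773 (unchanged). New critical value: z_{0.0125} = 2.241.
Revised power = Φ(δ − 2.241) + Φ(−δ − 2.241) = Φ(0.336) + Φ(-4.819) = 0.6315 + 0.0000 = 0.6315.

Power ≈ 0.632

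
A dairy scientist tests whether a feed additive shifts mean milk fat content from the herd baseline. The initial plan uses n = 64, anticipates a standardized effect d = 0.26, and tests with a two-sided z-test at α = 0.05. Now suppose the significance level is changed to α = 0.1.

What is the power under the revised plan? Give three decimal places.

Power ≈ 0.668

δ = d·√n = 0.26 × √64 = 2.0800 (unchanged). New critical value: z_{0.05} = 1.645.
Revised power = Φ(δ − 1.645) + Φ(−δ − 1.645) = Φ(0.435) + Φ(-3.725) = 0.6683 + 0.0001 = 0.6684.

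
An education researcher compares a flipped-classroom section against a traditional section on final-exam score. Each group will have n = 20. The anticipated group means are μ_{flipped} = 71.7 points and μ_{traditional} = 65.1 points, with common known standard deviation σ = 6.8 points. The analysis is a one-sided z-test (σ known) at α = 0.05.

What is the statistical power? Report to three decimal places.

Power ≈ 0.923

Standardized effect: d = |μ_{flipped} − μ_{traditional}| / σ = |71.7 − 65.1| / 6.8 = 0.9706
Noncentrality parameter: λ = d·√(n/2) = 0.9706 × √(20/2) = 3.0693
Critical value for a one-sided test at α = 0.05: z_α = 1.645.
Power = Φ(λ − 1.645) = Φ(1.424) = 0.9228.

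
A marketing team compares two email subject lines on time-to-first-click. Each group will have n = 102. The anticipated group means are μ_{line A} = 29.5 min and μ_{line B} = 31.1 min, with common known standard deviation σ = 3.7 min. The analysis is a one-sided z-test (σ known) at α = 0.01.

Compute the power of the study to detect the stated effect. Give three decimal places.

Power ≈ 0.777

Standardized effect: d = |μ_{line A} − μ_{line B}| / σ = |29.5 − 31.1| / 3.7 = 0.4324
Noncentrality parameter: δ = d·√(n/2) = 0.4324 × √(102/2) = 3.0882
Critical value for a one-sided test at α = 0.01: z_α = 2.326.
Power = Φ(δ − 2.326) = Φ(0.762) = 0.7769.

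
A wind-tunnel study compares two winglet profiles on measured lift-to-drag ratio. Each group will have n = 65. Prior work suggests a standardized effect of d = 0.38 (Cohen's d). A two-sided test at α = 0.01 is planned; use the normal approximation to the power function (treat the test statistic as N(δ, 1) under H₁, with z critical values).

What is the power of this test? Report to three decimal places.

Power ≈ 0.341

Noncentrality parameter: δ = d·√(n/2) = 0.38 × √(65/2) = 2.1663
Two-sided α = 0.01 → critical value z_{0.005} = 2.576.
Power = Φ(δ − 2.576) + Φ(−δ − 2.576) = Φ(-0.409) + Φ(-4.742) = 0.3411 + 0.0000 = 0.3411.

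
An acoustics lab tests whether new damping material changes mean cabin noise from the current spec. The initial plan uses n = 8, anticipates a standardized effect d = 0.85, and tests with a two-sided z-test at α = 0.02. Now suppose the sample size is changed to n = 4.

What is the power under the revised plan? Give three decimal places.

Power ≈ 0.266

With n = 4: δ = d·√n = 0.85 × √4 = 1.7000. Critical value z_{0.01} = 2.326.
Revised power = Φ(δ − 2.326) + Φ(−δ − 2.326) = Φ(-0.626) + Φ(-4.026) = 0.2655 + 0.0000 = 0.2656.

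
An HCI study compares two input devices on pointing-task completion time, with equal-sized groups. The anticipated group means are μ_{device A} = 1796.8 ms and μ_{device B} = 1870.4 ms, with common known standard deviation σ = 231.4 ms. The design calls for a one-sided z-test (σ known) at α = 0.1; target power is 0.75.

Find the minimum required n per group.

n = 76 per group

Standardized effect: d = |μ_{device A} − μ_{device B}| / σ = |1796.8 − 1870.4| / 231.4 = 0.3181
Set Φ(δ − 1.282) = 0.75; then δ − 1.282 = Φ⁻¹(0.75) = 0.674, giving δ = 1.956.
δ = d·√(n/2) ⇒ n = 2(δ/d)² = 2 × (1.956 / 0.3181)² = 75.64.
Round up to the next whole unit.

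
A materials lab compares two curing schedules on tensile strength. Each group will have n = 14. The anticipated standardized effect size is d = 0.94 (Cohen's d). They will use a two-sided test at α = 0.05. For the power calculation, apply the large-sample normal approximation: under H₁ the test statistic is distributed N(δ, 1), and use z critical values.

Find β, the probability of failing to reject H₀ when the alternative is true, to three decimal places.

Noncentrality parameter: λ = d·√(n/2) = 0.94 × √(14/2) = 2.4870
Critical value for a two-sided test at α = 0.05: z_{α/2} = 1.960.
Power = Φ(λ − 1.960) + Φ(−λ − 1.960) = Φ(0.527) + Φ(-4.447) = 0.7009 + 0.0000 = 0.7009.
Type II error: β = 1 − power = 1 − 0.7009 = 0.2991.

β ≈ 0.299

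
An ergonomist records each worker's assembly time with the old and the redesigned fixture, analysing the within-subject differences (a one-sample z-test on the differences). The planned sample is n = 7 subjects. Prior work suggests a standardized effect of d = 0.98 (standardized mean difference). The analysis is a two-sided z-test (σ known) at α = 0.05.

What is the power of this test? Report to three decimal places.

Noncentrality parameter: δ = d·√n = 0.98 × √7 = 2.5928
Two-sided α = 0.05 → critical value z_{0.025} = 1.960.
Power = Φ(δ − 1.960) + Φ(−δ − 1.960) = Φ(0.633) + Φ(-4.553) = 0.7366 + 0.0000 = 0.7366.

Power ≈ 0.737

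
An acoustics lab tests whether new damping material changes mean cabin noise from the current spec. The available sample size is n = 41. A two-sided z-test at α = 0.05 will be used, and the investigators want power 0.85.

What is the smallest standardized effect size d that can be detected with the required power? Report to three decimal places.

Need Φ(δ − 1.960) = 0.85, so δ = 1.960 + 1.036 = 2.996.
(The second rejection-region term Φ(−δ − z_{α/2}) is negligible and dropped.)
δ = d·√n ⇒ d = δ/√n = 2.996/√41 = 0.4680.

d ≈ 0.468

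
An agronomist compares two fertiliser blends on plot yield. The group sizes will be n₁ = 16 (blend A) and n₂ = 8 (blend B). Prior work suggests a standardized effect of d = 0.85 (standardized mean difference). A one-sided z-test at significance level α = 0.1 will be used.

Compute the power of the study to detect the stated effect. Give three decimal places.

Noncentrality parameter: δ = d / √(1/n₁ + 1/n₂) = 0.85 / √(1/16 + 1/8) = 1.9630
Critical value for a one-sided test at α = 0.1: z_α = 1.282.
Power = Φ(δ − 1.282) = Φ(0.681) = 0.7522.

Power ≈ 0.752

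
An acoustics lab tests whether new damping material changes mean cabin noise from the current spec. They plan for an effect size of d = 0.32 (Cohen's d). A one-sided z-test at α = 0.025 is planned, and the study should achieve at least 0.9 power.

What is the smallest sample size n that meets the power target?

n = 103

Set Φ(δ − 1.960) = 0.9; then δ − 1.960 = Φ⁻¹(0.9) = 1.282, giving δ = 3.242.
δ = d·√n ⇒ n = (δ/d)² = (3.242 / 0.32)² = 102.61.
Rounding up, n = 103.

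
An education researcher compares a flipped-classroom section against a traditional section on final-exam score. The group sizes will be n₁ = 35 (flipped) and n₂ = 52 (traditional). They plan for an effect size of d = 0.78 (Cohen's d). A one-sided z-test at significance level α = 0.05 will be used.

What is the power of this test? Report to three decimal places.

Noncentrality parameter: δ = d / √(1/n₁ + 1/n₂) = 0.78 / √(1/35 + 1/52) = 3.5676
One-sided α = 0.05 → critical value z_{0.05} = 1.645.
Power = Φ(δ − 1.645) = Φ(1.923) = 0.9727.

Power ≈ 0.973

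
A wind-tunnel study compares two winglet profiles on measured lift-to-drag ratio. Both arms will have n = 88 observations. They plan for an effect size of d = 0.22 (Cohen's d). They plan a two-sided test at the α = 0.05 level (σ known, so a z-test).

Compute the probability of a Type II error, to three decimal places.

β ≈ 0.691

Noncentrality parameter: δ = d·√(n/2) = 0.22 × √(88/2) = 1.4593
Critical value for a two-sided test at α = 0.05: z_{α/2} = 1.960.
Power = Φ(δ − 1.960) + Φ(−δ − 1.960) = Φ(-0.501) + Φ(-3.419) = 0.3083 + 0.0003 = 0.3086.
Type II error: β = 1 − power = 1 − 0.3086 = 0.6914.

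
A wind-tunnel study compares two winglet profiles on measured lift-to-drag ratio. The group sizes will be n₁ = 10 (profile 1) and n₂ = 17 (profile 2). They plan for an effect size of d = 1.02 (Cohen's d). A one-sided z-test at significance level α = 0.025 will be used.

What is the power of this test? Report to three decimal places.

Power ≈ 0.726

Noncentrality parameter: λ = d / √(1/n₁ + 1/n₂) = 1.02 / √(1/10 + 1/17) = 2.5594
One-sided α = 0.025 → critical value z_{0.025} = 1.960.
Power = P(Z > 1.960 − λ) = Φ(0.599) = 0.7256.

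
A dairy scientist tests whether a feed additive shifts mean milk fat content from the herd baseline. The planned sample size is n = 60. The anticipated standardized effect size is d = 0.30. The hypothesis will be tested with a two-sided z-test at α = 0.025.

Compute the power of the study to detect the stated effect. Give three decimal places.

Noncentrality parameter: δ = d·√n = 0.30 × √60 = 2.3238
Critical value for a two-sided test at α = 0.025: z_{α/2} = 2.241.
Power = Φ(δ − 2.241) + Φ(−δ − 2.241) = Φ(0.082) + Φ(-4.565) = 0.5328 + 0.0000 = 0.5328.

Power ≈ 0.533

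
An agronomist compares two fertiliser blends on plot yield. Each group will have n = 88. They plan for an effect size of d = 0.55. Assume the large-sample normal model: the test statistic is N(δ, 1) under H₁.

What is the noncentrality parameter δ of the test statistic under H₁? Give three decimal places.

δ = d·√(n/2) = 0.55 × √(88/2) = 3.6483

δ ≈ 3.648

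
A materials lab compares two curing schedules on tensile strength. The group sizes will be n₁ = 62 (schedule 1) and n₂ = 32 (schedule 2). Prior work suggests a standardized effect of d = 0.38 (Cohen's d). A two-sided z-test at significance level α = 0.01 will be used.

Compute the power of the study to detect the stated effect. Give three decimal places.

Noncentrality parameter: δ = d / √(1/n₁ + 1/n₂) = 0.38 / √(1/62 + 1/32) = 1.7458
Two-sided α = 0.01 → critical value z_{0.005} = 2.576.
Power = Φ(δ − 2.576) + Φ(−δ − 2.576) = Φ(-0.830) + Φ(-4.322) = 0.2033 + 0.0000 = 0.2033.

Power ≈ 0.203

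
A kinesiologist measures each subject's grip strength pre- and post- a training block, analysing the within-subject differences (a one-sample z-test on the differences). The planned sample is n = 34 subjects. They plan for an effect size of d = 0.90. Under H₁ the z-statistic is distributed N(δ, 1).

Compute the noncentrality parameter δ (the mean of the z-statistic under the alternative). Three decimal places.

δ = d·√n = 0.90 × √34 = 5.2479

δ ≈ 5.248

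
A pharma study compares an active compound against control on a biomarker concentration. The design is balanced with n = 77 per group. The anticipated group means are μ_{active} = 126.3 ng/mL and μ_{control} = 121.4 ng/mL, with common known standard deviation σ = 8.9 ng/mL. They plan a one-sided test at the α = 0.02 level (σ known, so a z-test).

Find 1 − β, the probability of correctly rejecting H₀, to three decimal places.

Standardized effect: d = |μ_{active} − μ_{control}| / σ = |126.3 − 121.4| / 8.9 = 0.5506
Noncentrality parameter: δ = d·√(n/2) = 0.5506 × √(77/2) = 3.4161
Critical value for a one-sided test at α = 0.02: z_α = 2.054.
Power = Φ(δ − 2.054) = Φ(1.362) = 0.9135.

Power ≈ 0.913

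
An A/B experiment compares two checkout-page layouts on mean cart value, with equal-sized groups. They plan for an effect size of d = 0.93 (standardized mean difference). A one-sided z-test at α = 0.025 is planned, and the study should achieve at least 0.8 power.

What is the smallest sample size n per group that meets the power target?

Set Φ(δ − 1.960) = 0.8; then δ − 1.960 = Φ⁻¹(0.8) = 0.842, giving δ = 2.802.
δ = d·√(n/2) ⇒ n = 2(δ/d)² = 2 × (2.802 / 0.93)² = 18.15.
Rounding up, n = 19 per group.

n = 19 per group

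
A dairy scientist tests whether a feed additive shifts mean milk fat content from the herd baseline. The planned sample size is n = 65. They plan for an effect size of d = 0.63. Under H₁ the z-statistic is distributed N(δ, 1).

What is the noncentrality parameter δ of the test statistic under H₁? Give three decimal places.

δ = d·√n = 0.63 × √65 = 5.0792

δ ≈ 5.079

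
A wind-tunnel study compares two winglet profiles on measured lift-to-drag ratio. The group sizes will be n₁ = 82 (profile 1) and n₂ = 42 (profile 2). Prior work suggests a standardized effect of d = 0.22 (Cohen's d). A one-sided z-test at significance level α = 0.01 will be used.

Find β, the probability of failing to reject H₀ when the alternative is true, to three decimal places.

β ≈ 0.878

Noncentrality parameter: δ = d / √(1/n₁ + 1/n₂) = 0.22 / √(1/82 + 1/42) = 1.1594
Critical value for a one-sided test at α = 0.01: z_α = 2.326.
Power = P(Z > 2.326 − δ) = Φ(-1.167) = 0.1216.
Type II error: β = 1 − power = 1 − 0.1216 = 0.8784.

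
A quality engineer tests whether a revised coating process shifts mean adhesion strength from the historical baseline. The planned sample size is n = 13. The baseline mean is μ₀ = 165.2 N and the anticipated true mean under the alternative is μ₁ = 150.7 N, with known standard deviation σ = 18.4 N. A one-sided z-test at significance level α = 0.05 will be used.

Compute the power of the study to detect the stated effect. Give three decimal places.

Power ≈ 0.884

Standardized effect: d = |μ₁ − μ₀| / σ = |150.7 − 165.2| / 18.4 = 0.7880
Noncentrality parameter: δ = d·√n = 0.7880 × √13 = 2.8413
One-sided α = 0.05 → critical value z_{0.05} = 1.645.
Power = P(Z > 1.645 − δ) = Φ(1.196) = 0.8842.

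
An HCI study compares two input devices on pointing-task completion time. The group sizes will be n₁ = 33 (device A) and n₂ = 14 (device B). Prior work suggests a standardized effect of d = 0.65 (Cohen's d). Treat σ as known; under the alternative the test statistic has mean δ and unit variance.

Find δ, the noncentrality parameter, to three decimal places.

δ ≈ 2.038

The noncentrality parameter scales effect size by the design's sample-size factor: δ = d / √(1/n₁ + 1/n₂) = 0.65 / √(1/33 + 1/14) = 2.0379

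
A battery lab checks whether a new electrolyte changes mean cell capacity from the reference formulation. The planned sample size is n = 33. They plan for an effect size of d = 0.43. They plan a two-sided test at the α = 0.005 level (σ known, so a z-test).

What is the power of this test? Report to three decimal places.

Power ≈ 0.368

Noncentrality parameter: δ = d·√n = 0.43 × √33 = 2.4702
Critical value for a two-sided test at α = 0.005: z_{α/2} = 2.807.
Power = Φ(δ − 2.807) + Φ(−δ − 2.807) = Φ(-0.337) + Φ(-5.277) = 0.3681 + 0.0000 = 0.3681.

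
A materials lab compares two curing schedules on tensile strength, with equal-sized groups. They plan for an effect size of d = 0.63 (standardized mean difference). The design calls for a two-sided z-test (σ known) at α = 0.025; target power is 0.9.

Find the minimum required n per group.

n = 63 per group

For power 0.9 need Φ(δ − z_{0.0125}) = 0.9, so δ = z_{0.0125} + z_{0.10} = 2.241 + 1.282 = 3.523.
(Ignoring the negligible lower-tail rejection probability gives the usual closed-form inversion.)
δ = d·√(n/2) ⇒ n = 2(δ/d)² = 2 × (3.523 / 0.63)² = 62.54.
Round up to the next whole unit.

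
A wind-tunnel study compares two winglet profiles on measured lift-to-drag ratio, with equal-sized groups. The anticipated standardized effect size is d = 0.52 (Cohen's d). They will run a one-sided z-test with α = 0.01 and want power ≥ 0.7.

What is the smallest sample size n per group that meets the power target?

Set Φ(δ − 2.326) = 0.7; then δ − 2.326 = Φ⁻¹(0.7) = 0.524, giving δ = 2.851.
δ = d·√(n/2) ⇒ n = 2(δ/d)² = 2 × (2.851 / 0.52)² = 60.11.
Round up to the next whole unit.

n = 61 per group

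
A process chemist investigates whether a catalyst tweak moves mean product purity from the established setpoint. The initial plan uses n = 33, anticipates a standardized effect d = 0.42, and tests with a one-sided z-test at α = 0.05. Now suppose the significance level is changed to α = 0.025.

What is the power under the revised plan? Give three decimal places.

δ = d·√n = 0.42 × √33 = 2.4127 (unchanged). New critical value: z_{0.025} = 1.960.
Revised power = P(Z > 1.960 − δ) = Φ(0.453) = 0.6746.

Power ≈ 0.675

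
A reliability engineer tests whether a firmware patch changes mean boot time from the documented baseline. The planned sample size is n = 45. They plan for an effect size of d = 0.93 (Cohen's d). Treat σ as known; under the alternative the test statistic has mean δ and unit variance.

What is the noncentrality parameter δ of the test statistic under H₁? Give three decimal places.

The noncentrality parameter scales effect size by the design's sample-size factor: δ = d·√n = 0.93 × √45 = 6.2386

δ ≈ 6.239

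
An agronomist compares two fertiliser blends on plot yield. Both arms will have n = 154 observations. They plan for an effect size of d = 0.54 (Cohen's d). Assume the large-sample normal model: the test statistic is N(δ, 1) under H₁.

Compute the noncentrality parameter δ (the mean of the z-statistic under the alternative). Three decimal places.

δ ≈ 4.738

δ = d·√(n/2) = 0.54 × √(154/2) = 4.7385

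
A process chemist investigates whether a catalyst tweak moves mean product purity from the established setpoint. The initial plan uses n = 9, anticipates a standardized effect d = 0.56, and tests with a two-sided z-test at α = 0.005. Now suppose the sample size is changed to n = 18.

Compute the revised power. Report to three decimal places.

Power ≈ 0.333

With n = 18: δ = d·√n = 0.56 × √18 = 2.3759. Critical value z_{0.0025} = 2.807.
Revised power = Φ(δ − 2.807) + Φ(−δ − 2.807) = Φ(-0.431) + Φ(-5.183) = 0.3332 + 0.0000 = 0.3332.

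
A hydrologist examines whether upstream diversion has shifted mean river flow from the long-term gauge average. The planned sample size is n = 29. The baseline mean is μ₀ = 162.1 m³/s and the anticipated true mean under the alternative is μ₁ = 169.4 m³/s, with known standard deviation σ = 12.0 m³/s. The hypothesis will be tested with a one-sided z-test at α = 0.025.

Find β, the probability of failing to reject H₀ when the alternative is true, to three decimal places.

Standardized effect: d = |μ₁ − μ₀| / σ = |169.4 − 162.1| / 12.0 = 0.6083
Noncentrality parameter: δ = d·√n = 0.6083 × √29 = 3.2760
One-sided α = 0.025 → critical value z_{0.025} = 1.960.
Power = Φ(δ − 1.960) = Φ(1.316) = 0.9059.
Type II error: β = 1 − power = 1 − 0.9059 = 0.0941.

β ≈ 0.094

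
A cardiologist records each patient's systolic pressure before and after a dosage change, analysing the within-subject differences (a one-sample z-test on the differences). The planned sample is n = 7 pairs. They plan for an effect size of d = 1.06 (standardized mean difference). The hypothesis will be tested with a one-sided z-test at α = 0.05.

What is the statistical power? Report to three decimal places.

Noncentrality parameter: λ = d·√n = 1.06 × √7 = 2.8045
One-sided α = 0.05 → critical value z_{0.05} = 1.645.
Power = P(Z > 1.645 − λ) = Φ(1.160) = 0.8769.

Power ≈ 0.877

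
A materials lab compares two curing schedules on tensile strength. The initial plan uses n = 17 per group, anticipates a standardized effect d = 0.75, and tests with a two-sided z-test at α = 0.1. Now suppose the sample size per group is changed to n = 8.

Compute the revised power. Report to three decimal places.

Power ≈ 0.443

With n = 8 per group: δ = d·√(n/2) = 0.75 × √(8/2) = 1.5000. Critical value z_{0.05} = 1.645.
Revised power = Φ(δ − 1.645) + Φ(−δ − 1.645) = Φ(-0.145) + Φ(-3.145) = 0.4424 + 0.0008 = 0.4432.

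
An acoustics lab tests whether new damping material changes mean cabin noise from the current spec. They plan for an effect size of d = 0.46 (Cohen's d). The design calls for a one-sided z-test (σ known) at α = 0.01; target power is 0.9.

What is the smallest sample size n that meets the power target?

For power 0.9 need Φ(δ − z_{0.01}) = 0.9, so δ = z_{0.01} + z_{0.10} = 2.326 + 1.282 = 3.608.
δ = d·√n ⇒ n = (δ/d)² = (3.608 / 0.46)² = 61.52.
Rounding up, n = 62.

n = 62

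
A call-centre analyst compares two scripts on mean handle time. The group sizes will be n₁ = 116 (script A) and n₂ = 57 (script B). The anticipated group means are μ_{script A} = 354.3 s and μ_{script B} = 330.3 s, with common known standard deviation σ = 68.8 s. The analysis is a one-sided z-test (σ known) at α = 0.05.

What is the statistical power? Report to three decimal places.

Standardized effect: d = |μ_{script A} − μ_{script B}| / σ = |354.3 − 330.3| / 68.8 = 0.3488
Noncentrality parameter: δ = d / √(1/n₁ + 1/n₂) = 0.3488 / √(1/116 + 1/57) = 2.1566
Critical value for a one-sided test at α = 0.05: z_α = 1.645.
Power = Φ(δ − 1.645) = Φ(0.512) = 0.6956.

Power ≈ 0.696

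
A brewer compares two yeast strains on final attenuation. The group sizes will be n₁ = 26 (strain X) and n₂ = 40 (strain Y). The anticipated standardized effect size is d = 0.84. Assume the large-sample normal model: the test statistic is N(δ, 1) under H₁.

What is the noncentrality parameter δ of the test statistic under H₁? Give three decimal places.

δ ≈ 3.334

δ = d / √(1/n₁ + 1/n₂) = 0.84 / √(1/26 + 1/40) = 3.3344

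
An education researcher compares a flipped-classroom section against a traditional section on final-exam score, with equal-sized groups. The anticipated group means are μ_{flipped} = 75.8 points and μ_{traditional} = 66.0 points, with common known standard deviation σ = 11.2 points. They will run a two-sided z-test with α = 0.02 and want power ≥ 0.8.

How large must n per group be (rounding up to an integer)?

n = 27 per group

Standardized effect: d = |μ_{flipped} − μ_{traditional}| / σ = |75.8 − 66.0| / 11.2 = 0.8750
Set Φ(δ − 2.326) = 0.8; then δ − 2.326 = Φ⁻¹(0.8) = 0.842, giving δ = 3.168.
(The Φ(−δ − z_{α/2}) term is vanishingly small for δ > 0 and is dropped in the standard sample-size formula.)
δ = d·√(n/2) ⇒ n = 2(δ/d)² = 2 × (3.168 / 0.8750)² = 26.22.
Rounding up, n = 27 per group.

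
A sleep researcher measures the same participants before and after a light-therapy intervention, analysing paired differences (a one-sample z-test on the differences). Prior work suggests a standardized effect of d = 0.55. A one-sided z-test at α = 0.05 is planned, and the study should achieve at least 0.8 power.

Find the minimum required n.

Set Φ(δ − 1.645) = 0.8; then δ − 1.645 = Φ⁻¹(0.8) = 0.842, giving δ = 2.486.
δ = d·√n ⇒ n = (δ/d)² = (2.486 / 0.55)² = 20.44.
Round up to the next whole unit.

n = 21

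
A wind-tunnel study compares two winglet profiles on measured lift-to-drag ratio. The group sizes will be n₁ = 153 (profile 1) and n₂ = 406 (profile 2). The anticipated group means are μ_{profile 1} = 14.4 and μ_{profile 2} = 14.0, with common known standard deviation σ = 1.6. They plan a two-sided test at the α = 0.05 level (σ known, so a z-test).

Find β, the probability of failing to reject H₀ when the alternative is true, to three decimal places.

β ≈ 0.250

Standardized effect: d = |μ_{profile 1} − μ_{profile 2}| / σ = |14.4 − 14.0| / 1.6 = 0.2500
Noncentrality parameter: δ = d / √(1/n₁ + 1/n₂) = 0.2500 / √(1/153 + 1/406) = 2.6354
Critical value for a two-sided test at α = 0.05: z_{α/2} = 1.960.
Power = Φ(δ − 1.960) + Φ(−δ − 1.960) = Φ(0.675) + Φ(-4.595) = 0.7503 + 0.0000 = 0.7503.
Type II error: β = 1 − power = 1 − 0.7503 = 0.2497.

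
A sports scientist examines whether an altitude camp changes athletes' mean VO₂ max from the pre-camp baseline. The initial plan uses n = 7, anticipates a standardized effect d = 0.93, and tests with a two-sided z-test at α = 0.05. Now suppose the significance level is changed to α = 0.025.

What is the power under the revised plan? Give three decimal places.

Power ≈ 0.587

δ = d·√n = 0.93 × √7 = 2.4605 (unchanged). New critical value: z_{0.0125} = 2.241.
Revised power = Φ(δ − 2.241) + Φ(−δ − 2.241) = Φ(0.219) + Φ(-4.702) = 0.5867 + 0.0000 = 0.5867.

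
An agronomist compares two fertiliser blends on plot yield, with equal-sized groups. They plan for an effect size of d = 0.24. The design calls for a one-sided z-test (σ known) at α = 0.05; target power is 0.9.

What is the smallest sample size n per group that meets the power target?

n = 298 per group

For power 0.9 need Φ(δ − z_{0.05}) = 0.9, so δ = z_{0.05} + z_{0.10} = 1.645 + 1.282 = 2.926.
δ = d·√(n/2) ⇒ n = 2(δ/d)² = 2 × (2.926 / 0.24)² = 297.36.
Round up to the next whole unit.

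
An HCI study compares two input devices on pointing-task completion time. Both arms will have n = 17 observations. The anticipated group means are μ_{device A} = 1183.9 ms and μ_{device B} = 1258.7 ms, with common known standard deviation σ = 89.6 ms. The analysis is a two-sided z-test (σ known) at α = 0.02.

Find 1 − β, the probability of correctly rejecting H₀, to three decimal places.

Standardized effect: d = |μ_{device A} − μ_{device B}| / σ = |1183.9 − 1258.7| / 89.6 = 0.8348
Noncentrality parameter: δ = d·√(n/2) = 0.8348 × √(17/2) = 2.4339
Two-sided α = 0.02 → critical value z_{0.01} = 2.326.
Power = Φ(δ − 2.326) + Φ(−δ − 2.326) = Φ(0.108) + Φ(-4.760) = 0.5428 + 0.0000 = 0.5428.

Power ≈ 0.543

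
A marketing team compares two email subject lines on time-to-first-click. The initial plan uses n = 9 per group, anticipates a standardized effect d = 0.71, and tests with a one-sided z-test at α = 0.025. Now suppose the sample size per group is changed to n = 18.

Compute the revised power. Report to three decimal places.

Power ≈ 0.568

With n = 18 per group: δ = d·√(n/2) = 0.71 × √(18/2) = 2.1300. Critical value z_{0.025} = 1.960.
Revised power = Φ(δ − 1.960) = Φ(0.170) = 0.5675.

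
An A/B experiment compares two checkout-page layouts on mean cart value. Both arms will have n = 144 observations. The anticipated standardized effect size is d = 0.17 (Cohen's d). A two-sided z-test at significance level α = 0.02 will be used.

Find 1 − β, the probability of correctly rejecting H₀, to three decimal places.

Power ≈ 0.188

Noncentrality parameter: δ = d·√(n/2) = 0.17 × √(144/2) = 1.4425
Two-sided α = 0.02 → critical value z_{0.01} = 2.326.
Power = Φ(δ − 2.326) + Φ(−δ − 2.326) = Φ(-0.884) + Φ(-3.769) = 0.1884 + 0.0001 = 0.1885.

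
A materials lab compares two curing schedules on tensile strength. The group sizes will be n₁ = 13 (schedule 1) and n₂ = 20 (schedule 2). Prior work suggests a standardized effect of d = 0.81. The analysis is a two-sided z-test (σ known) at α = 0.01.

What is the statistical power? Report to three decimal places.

Power ≈ 0.381

Noncentrality parameter: δ = d / √(1/n₁ + 1/n₂) = 0.81 / √(1/13 + 1/20) = 2.2736
Two-sided α = 0.01 → critical value z_{0.005} = 2.576.
Power = Φ(δ − 2.576) + Φ(−δ − 2.576) = Φ(-0.302) + Φ(-4.849) = 0.3812 + 0.0000 = 0.3812.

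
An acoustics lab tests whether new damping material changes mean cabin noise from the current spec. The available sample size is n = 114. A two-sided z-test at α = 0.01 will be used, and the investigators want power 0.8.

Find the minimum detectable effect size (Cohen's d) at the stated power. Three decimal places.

Need Φ(δ − 2.576) = 0.8, so δ = 2.576 + 0.842 = 3.417.
(Lower-tail contribution to power is negligible for δ > 0.)
δ = d·√n ⇒ d = δ/√n = 3.417/√114 = 0.3201.

d ≈ 0.320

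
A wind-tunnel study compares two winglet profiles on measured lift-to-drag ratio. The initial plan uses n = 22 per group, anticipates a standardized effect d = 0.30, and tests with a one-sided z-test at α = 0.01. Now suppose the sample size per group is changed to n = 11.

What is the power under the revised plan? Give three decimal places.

With n = 11 per group: δ = d·√(n/2) = 0.30 × √(11/2) = 0.7036. Critical value z_{0.01} = 2.326.
Revised power = P(Z > 2.326 − δ) = Φ(-1.623) = 0.0523.

Power ≈ 0.052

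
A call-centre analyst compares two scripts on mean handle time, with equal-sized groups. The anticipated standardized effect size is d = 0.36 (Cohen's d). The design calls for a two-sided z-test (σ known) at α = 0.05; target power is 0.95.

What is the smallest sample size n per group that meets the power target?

n = 201 per group

Set Φ(δ − 1.960) = 0.95; then δ − 1.960 = Φ⁻¹(0.95) = 1.645, giving δ = 3.605.
(Ignoring the negligible lower-tail rejection probability gives the usual closed-form inversion.)
δ = d·√(n/2) ⇒ n = 2(δ/d)² = 2 × (3.605 / 0.36)² = 200.54.
Rounding up, n = 201 per group.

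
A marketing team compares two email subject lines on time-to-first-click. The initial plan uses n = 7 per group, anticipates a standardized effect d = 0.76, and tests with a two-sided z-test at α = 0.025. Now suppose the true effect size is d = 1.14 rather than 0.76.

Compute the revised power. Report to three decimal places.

With d = 1.14: δ = d·√(n/2) = 1.14 × √(7/2) = 2.1327. Critical value z_{0.0125} = 2.241.
Revised power = Φ(δ − 2.241) + Φ(−δ − 2.241) = Φ(-0.109) + Φ(-4.374) = 0.4567 + 0.0000 = 0.4567.

Power ≈ 0.457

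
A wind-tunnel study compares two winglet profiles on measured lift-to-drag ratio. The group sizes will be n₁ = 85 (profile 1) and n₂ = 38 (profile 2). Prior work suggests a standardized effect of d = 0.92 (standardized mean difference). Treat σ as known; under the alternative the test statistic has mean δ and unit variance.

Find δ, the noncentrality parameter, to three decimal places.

δ = d / √(1/n₁ + 1/n₂) = 0.92 / √(1/85 + 1/38) = 4.7145

δ ≈ 4.715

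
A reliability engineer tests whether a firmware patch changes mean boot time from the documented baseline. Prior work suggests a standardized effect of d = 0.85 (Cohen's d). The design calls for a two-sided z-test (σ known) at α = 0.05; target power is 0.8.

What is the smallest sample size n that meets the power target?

For power 0.8 need Φ(δ − z_{0.025}) = 0.8, so δ = z_{0.025} + z_{0.20} = 1.960 + 0.842 = 2.802.
(The Φ(−δ − z_{α/2}) term is vanishingly small for δ > 0 and is dropped in the standard sample-size formula.)
δ = d·√n ⇒ n = (δ/d)² = (2.802 / 0.85)² = 10.86.
Rounding up, n = 11.

n = 11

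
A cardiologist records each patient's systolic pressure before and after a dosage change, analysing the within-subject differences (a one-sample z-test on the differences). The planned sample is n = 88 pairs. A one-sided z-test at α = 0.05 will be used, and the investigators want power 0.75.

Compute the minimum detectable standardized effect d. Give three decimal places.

Need Φ(δ − 1.645) = 0.75, so δ = 1.645 + 0.674 = 2.319.
δ = d·√n ⇒ d = δ/√n = 2.319/√88 = 0.2472.

d ≈ 0.247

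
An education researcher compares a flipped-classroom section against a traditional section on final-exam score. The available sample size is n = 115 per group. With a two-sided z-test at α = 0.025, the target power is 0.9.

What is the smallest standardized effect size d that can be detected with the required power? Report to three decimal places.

Need Φ(δ − 2.241) = 0.9, so δ = 2.241 + 1.282 = 3.523.
(The second rejection-region term Φ(−δ − z_{α/2}) is negligible and dropped.)
δ = d·√(n/2) ⇒ d = δ/√(n/2) = 3.523/√(115/2) = 0.4646.

d ≈ 0.465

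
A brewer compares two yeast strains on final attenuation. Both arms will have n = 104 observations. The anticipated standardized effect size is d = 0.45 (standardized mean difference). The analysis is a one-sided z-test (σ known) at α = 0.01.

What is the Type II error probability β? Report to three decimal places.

β ≈ 0.179

Noncentrality parameter: δ = d·√(n/2) = 0.45 × √(104/2) = 3.2450
One-sided α = 0.01 → critical value z_{0.01} = 2.326.
Power = Φ(δ − 2.326) = Φ(0.919) = 0.8209.
Type II error: β = 1 − power = 1 − 0.8209 = 0.1791.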